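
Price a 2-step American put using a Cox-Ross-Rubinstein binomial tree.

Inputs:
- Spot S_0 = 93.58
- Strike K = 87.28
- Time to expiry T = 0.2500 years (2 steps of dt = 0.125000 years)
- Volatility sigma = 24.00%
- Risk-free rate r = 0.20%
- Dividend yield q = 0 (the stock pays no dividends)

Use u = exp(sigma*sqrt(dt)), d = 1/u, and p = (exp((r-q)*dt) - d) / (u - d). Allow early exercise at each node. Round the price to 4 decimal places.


dt = T/N = 0.125000
u = exp(sigma*sqrt(dt)) = 1.088557; d = 1/u = 0.918647
p = (exp((r-q)*dt) - d) / (u - d) = 0.480271
Discount per step: exp(-r*dt) = 0.999750
Stock lattice S(k, i) with i counting down-moves:
  k=0: S(0,0) = 93.5800
  k=1: S(1,0) = 101.8671; S(1,1) = 85.9670
  k=2: S(2,0) = 110.8882; S(2,1) = 93.5800; S(2,2) = 78.9734
Terminal payoffs V(N, i) = max(K - S_T, 0):
  V(2,0) = 0.000000; V(2,1) = 0.000000; V(2,2) = 8.306602
Backward induction: V(k, i) = exp(-r*dt) * [p * V(k+1, i) + (1-p) * V(k+1, i+1)]; then take max(V_cont, immediate exercise) for American.
  V(1,0) = exp(-r*dt) * [p*0.000000 + (1-p)*0.000000] = 0.000000; exercise = 0.000000; V(1,0) = max -> 0.000000
  V(1,1) = exp(-r*dt) * [p*0.000000 + (1-p)*8.306602] = 4.316102; exercise = 1.312968; V(1,1) = max -> 4.316102
  V(0,0) = exp(-r*dt) * [p*0.000000 + (1-p)*4.316102] = 2.242643; exercise = 0.000000; V(0,0) = max -> 2.242643

Answer: Price = V(0,0) = 2.2426


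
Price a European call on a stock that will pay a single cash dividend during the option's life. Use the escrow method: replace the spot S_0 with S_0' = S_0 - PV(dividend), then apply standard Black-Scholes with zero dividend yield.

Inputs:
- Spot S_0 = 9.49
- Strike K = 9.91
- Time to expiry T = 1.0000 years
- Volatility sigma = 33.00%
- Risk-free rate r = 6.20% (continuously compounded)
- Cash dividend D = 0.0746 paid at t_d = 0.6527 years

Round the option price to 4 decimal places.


PV(D) = D * exp(-r * t_d) = 0.0746 * 0.96034047 = 0.07164140
S_0' = S_0 - PV(D) = 9.4900 - 0.07164140 = 9.41835860
d1 = (ln(S_0'/K) + (r + sigma^2/2)*T) / (sigma*sqrt(T)) = 0.19868630
d2 = d1 - sigma*sqrt(T) = -0.13131370
exp(-rT) = 0.93988289
N(d1) = 0.57874593; N(d2) = 0.44776358
C = S_0' * N(d1) - K * exp(-rT) * N(d2) = 9.41835860 * 0.57874593 - 9.9100 * 0.93988289 * 0.44776358 = 1.2803

Answer: Price = 1.2803


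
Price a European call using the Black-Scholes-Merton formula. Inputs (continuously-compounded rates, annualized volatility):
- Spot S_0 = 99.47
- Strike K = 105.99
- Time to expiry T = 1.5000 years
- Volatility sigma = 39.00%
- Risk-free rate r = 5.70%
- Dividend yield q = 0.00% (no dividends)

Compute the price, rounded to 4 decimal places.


d1 = (ln(S/K) + (r - q + 0.5*sigma^2) * T) / (sigma * sqrt(T)) = 0.28490777
d2 = d1 - sigma * sqrt(T) = -0.19274272
exp(-rT) = 0.91805314; exp(-qT) = 1.00000000
C = S_0 * exp(-qT) * N(d1) - K * exp(-rT) * N(d2)
N(d1) = 0.61214260; N(d2) = 0.42358023
C = 99.4700 * 1.00000000 * 0.61214260 - 105.9900 * 0.91805314 * 0.42358023 = 19.6736

Answer: Price = 19.6736


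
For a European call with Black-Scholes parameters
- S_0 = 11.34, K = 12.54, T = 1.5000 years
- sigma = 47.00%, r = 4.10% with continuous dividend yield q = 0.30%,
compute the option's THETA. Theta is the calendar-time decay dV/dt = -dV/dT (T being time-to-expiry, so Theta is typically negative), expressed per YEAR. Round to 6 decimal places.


Answer: Theta = -0.998289

Derivation:
d1 = 0.2120941301; d2 = -0.3635359595
phi(d1) = 0.3900694444; exp(-qT) = 0.9955101098; exp(-rT) = 0.9403529457
Theta = -S*exp(-qT)*phi(d1)*sigma/(2*sqrt(T)) - r*K*exp(-rT)*N(d2) + q*S*exp(-qT)*N(d1)
N(d1) = 0.5839832005; N(d2) = 0.3581022779; sqrt(T) = 1.2247448714
Term 1 = -11.3400 * 0.9955101098 * 0.3900694444 * 0.4700 / (2 * 1.2247448714) = -0.8449342090
Term 2 = -0.0410 * 12.5400 * 0.9403529457 * 0.3581022779 = -0.1731328053
Term 3 = 0.0030 * 11.3400 * 0.9955101098 * 0.5839832005 = 0.0197779073
Theta = -0.8449342090 + (-0.1731328053) + (0.0197779073) = -0.998289


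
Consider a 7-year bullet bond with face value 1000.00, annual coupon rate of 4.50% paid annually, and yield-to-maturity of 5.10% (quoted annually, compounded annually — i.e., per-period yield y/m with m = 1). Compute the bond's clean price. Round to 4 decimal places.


Answer: Price = 965.4072

Derivation:
Coupon per period c = face * coupon_rate / m = 45.000000
Periods per year m = 1; per-period yield y/m = 0.051000
Number of cashflows N = 7
Cashflows (t years, CF_t, discount factor 1/(1+y/m)^(m*t), PV):
  t = 1.0000: CF_t = 45.000000, DF = 0.951475, PV = 42.816365
  t = 2.0000: CF_t = 45.000000, DF = 0.905304, PV = 40.738692
  t = 3.0000: CF_t = 45.000000, DF = 0.861374, PV = 38.761838
  t = 4.0000: CF_t = 45.000000, DF = 0.819576, PV = 36.880912
  t = 5.0000: CF_t = 45.000000, DF = 0.779806, PV = 35.091258
  t = 6.0000: CF_t = 45.000000, DF = 0.741965, PV = 33.388447
  t = 7.0000: CF_t = 1045.000000, DF = 0.705961, PV = 737.729718
Price P = sum_t PV_t = 965.407230


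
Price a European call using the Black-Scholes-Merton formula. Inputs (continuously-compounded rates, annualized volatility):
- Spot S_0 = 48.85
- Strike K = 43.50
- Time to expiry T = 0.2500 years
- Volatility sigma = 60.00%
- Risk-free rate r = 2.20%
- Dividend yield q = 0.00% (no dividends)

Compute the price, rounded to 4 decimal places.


d1 = (ln(S/K) + (r - q + 0.5*sigma^2) * T) / (sigma * sqrt(T)) = 0.55497813
d2 = d1 - sigma * sqrt(T) = 0.25497813
exp(-rT) = 0.99451510; exp(-qT) = 1.00000000
C = S_0 * exp(-qT) * N(d1) - K * exp(-rT) * N(d2)
N(d1) = 0.71054519; N(d2) = 0.60063001
C = 48.8500 * 1.00000000 * 0.71054519 - 43.5000 * 0.99451510 * 0.60063001 = 8.7260

Answer: Price = 8.7260


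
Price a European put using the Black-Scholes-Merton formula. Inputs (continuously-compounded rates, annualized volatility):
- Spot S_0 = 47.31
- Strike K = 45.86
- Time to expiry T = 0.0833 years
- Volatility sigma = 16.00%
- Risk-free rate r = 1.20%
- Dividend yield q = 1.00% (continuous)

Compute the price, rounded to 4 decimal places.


d1 = (ln(S/K) + (r - q + 0.5*sigma^2) * T) / (sigma * sqrt(T)) = 0.70078183
d2 = d1 - sigma * sqrt(T) = 0.65460305
exp(-rT) = 0.99900090; exp(-qT) = 0.99916735
P = K * exp(-rT) * N(-d2) - S_0 * exp(-qT) * N(-d1)
N(-d1) = 0.24171959; N(-d2) = 0.25636168
P = 45.8600 * 0.99900090 * 0.25636168 - 47.3100 * 0.99916735 * 0.24171959 = 0.3188

Answer: Price = 0.3188


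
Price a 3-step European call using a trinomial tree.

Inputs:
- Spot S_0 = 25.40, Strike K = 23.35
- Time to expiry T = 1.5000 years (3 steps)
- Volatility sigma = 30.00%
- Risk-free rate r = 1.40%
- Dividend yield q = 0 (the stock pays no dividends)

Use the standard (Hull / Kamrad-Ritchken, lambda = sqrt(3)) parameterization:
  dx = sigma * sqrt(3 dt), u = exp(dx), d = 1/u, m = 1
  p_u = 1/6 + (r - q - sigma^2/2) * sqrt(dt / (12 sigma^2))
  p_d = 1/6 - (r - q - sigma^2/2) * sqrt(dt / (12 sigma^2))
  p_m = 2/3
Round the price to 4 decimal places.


Answer: Price = V(0,0) = 4.8927

Derivation:
dt = T/N = 0.500000; dx = sigma*sqrt(3*dt) = 0.367423
u = exp(dx) = 1.444009; d = 1/u = 0.692516
p_u = 0.145574, p_m = 0.666667, p_d = 0.187759
Discount per step: exp(-r*dt) = 0.993024
Stock lattice S(k, j) with j the centered position index:
  k=0: S(0,+0) = 25.4000
  k=1: S(1,-1) = 17.5899; S(1,+0) = 25.4000; S(1,+1) = 36.6778
  k=2: S(2,-2) = 12.1813; S(2,-1) = 17.5899; S(2,+0) = 25.4000; S(2,+1) = 36.6778; S(2,+2) = 52.9631
  k=3: S(3,-3) = 8.4358; S(3,-2) = 12.1813; S(3,-1) = 17.5899; S(3,+0) = 25.4000; S(3,+1) = 36.6778; S(3,+2) = 52.9631; S(3,+3) = 76.4793
Terminal payoffs V(N, j) = max(S_T - K, 0):
  V(3,-3) = 0.000000; V(3,-2) = 0.000000; V(3,-1) = 0.000000; V(3,+0) = 2.050000; V(3,+1) = 13.327836; V(3,+2) = 29.613135; V(3,+3) = 53.129257
Backward induction: V(k, j) = exp(-r*dt) * [p_u * V(k+1, j+1) + p_m * V(k+1, j) + p_d * V(k+1, j-1)]
  V(2,-2) = exp(-r*dt) * [p_u*0.000000 + p_m*0.000000 + p_d*0.000000] = 0.000000
  V(2,-1) = exp(-r*dt) * [p_u*2.050000 + p_m*0.000000 + p_d*0.000000] = 0.296345
  V(2,+0) = exp(-r*dt) * [p_u*13.327836 + p_m*2.050000 + p_d*0.000000] = 3.283784
  V(2,+1) = exp(-r*dt) * [p_u*29.613135 + p_m*13.327836 + p_d*2.050000] = 13.486293
  V(2,+2) = exp(-r*dt) * [p_u*53.129257 + p_m*29.613135 + p_d*13.327836] = 29.769629
  V(1,-1) = exp(-r*dt) * [p_u*3.283784 + p_m*0.296345 + p_d*0.000000] = 0.670883
  V(1,+0) = exp(-r*dt) * [p_u*13.486293 + p_m*3.283784 + p_d*0.296345] = 4.178728
  V(1,+1) = exp(-r*dt) * [p_u*29.769629 + p_m*13.486293 + p_d*3.283784] = 13.843856
  V(0,+0) = exp(-r*dt) * [p_u*13.843856 + p_m*4.178728 + p_d*0.670883] = 4.892718


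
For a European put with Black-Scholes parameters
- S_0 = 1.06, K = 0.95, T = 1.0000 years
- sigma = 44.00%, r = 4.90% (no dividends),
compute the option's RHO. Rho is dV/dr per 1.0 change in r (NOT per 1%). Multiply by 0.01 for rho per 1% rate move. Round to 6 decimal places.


Answer: Rho = -0.401797

Derivation:
d1 = 0.5803686421; d2 = 0.1403686421
phi(d1) = 0.3371078354; exp(-qT) = 1.0000000000; exp(-rT) = 0.9521811297
N(-d2) = 0.4441843663
Rho = -K*T*exp(-rT)*N(-d2) = -0.9500 * 1.0000 * 0.9521811297 * 0.4441843663 = -0.401797


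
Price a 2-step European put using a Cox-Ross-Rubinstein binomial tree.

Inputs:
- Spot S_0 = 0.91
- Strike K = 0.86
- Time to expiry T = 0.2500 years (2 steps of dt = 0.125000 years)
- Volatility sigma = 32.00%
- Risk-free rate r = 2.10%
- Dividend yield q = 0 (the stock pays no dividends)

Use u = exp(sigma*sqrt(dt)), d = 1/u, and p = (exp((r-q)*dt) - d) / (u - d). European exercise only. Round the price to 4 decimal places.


Answer: Price = V(0,0) = 0.0357

Derivation:
dt = T/N = 0.125000
u = exp(sigma*sqrt(dt)) = 1.119785; d = 1/u = 0.893028
p = (exp((r-q)*dt) - d) / (u - d) = 0.483337
Discount per step: exp(-r*dt) = 0.997378
Stock lattice S(k, i) with i counting down-moves:
  k=0: S(0,0) = 0.9100
  k=1: S(1,0) = 1.0190; S(1,1) = 0.8127
  k=2: S(2,0) = 1.1411; S(2,1) = 0.9100; S(2,2) = 0.7257
Terminal payoffs V(N, i) = max(K - S_T, 0):
  V(2,0) = 0.000000; V(2,1) = 0.000000; V(2,2) = 0.134276
Backward induction: V(k, i) = exp(-r*dt) * [p * V(k+1, i) + (1-p) * V(k+1, i+1)].
  V(1,0) = exp(-r*dt) * [p*0.000000 + (1-p)*0.000000] = 0.000000
  V(1,1) = exp(-r*dt) * [p*0.000000 + (1-p)*0.134276] = 0.069193
  V(0,0) = exp(-r*dt) * [p*0.000000 + (1-p)*0.069193] = 0.035656


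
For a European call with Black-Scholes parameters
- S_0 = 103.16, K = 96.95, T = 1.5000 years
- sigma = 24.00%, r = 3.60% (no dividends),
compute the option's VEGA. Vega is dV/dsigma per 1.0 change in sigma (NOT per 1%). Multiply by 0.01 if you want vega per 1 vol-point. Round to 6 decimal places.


d1 = 0.5419012939; d2 = 0.2479625248
phi(d1) = 0.3444635363; exp(-qT) = 1.0000000000; exp(-rT) = 0.9474321065
Vega = S * exp(-qT) * phi(d1) * sqrt(T) = 103.1600 * 1.0000000000 * 0.3444635363 * 1.2247448714 = 43.521136

Answer: Vega = 43.521136


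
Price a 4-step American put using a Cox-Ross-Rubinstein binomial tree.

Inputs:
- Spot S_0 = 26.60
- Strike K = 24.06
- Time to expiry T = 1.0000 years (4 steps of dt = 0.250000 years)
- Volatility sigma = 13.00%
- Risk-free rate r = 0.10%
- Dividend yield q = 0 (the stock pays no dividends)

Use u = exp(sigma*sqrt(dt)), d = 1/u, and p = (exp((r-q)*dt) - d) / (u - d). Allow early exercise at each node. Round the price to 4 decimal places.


dt = T/N = 0.250000
u = exp(sigma*sqrt(dt)) = 1.067159; d = 1/u = 0.937067
p = (exp((r-q)*dt) - d) / (u - d) = 0.485678
Discount per step: exp(-r*dt) = 0.999750
Stock lattice S(k, i) with i counting down-moves:
  k=0: S(0,0) = 26.6000
  k=1: S(1,0) = 28.3864; S(1,1) = 24.9260
  k=2: S(2,0) = 30.2928; S(2,1) = 26.6000; S(2,2) = 23.3573
  k=3: S(3,0) = 32.3273; S(3,1) = 28.3864; S(3,2) = 24.9260; S(3,3) = 21.8874
  k=4: S(4,0) = 34.4983; S(4,1) = 30.2928; S(4,2) = 26.6000; S(4,3) = 23.3573; S(4,4) = 20.5100
Terminal payoffs V(N, i) = max(K - S_T, 0):
  V(4,0) = 0.000000; V(4,1) = 0.000000; V(4,2) = 0.000000; V(4,3) = 0.702662; V(4,4) = 3.550028
Backward induction: V(k, i) = exp(-r*dt) * [p * V(k+1, i) + (1-p) * V(k+1, i+1)]; then take max(V_cont, immediate exercise) for American.
  V(3,0) = exp(-r*dt) * [p*0.000000 + (1-p)*0.000000] = 0.000000; exercise = 0.000000; V(3,0) = max -> 0.000000
  V(3,1) = exp(-r*dt) * [p*0.000000 + (1-p)*0.000000] = 0.000000; exercise = 0.000000; V(3,1) = max -> 0.000000
  V(3,2) = exp(-r*dt) * [p*0.000000 + (1-p)*0.702662] = 0.361304; exercise = 0.000000; V(3,2) = max -> 0.361304
  V(3,3) = exp(-r*dt) * [p*0.702662 + (1-p)*3.550028] = 2.166584; exercise = 2.172598; V(3,3) = max -> 2.172598
  V(2,0) = exp(-r*dt) * [p*0.000000 + (1-p)*0.000000] = 0.000000; exercise = 0.000000; V(2,0) = max -> 0.000000
  V(2,1) = exp(-r*dt) * [p*0.000000 + (1-p)*0.361304] = 0.185780; exercise = 0.000000; V(2,1) = max -> 0.185780
  V(2,2) = exp(-r*dt) * [p*0.361304 + (1-p)*2.172598] = 1.292570; exercise = 0.702662; V(2,2) = max -> 1.292570
  V(1,0) = exp(-r*dt) * [p*0.000000 + (1-p)*0.185780] = 0.095527; exercise = 0.000000; V(1,0) = max -> 0.095527
  V(1,1) = exp(-r*dt) * [p*0.185780 + (1-p)*1.292570] = 0.754838; exercise = 0.000000; V(1,1) = max -> 0.754838
  V(0,0) = exp(-r*dt) * [p*0.095527 + (1-p)*0.754838] = 0.434517; exercise = 0.000000; V(0,0) = max -> 0.434517

Answer: Price = V(0,0) = 0.4345


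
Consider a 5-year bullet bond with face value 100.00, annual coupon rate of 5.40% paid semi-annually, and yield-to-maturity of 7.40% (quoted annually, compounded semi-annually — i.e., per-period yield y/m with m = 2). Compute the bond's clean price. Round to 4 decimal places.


Answer: Price = 91.7666

Derivation:
Coupon per period c = face * coupon_rate / m = 2.700000
Periods per year m = 2; per-period yield y/m = 0.037000
Number of cashflows N = 10
Cashflows (t years, CF_t, discount factor 1/(1+y/m)^(m*t), PV):
  t = 0.5000: CF_t = 2.700000, DF = 0.964320, PV = 2.603664
  t = 1.0000: CF_t = 2.700000, DF = 0.929913, PV = 2.510766
  t = 1.5000: CF_t = 2.700000, DF = 0.896734, PV = 2.421182
  t = 2.0000: CF_t = 2.700000, DF = 0.864739, PV = 2.334795
  t = 2.5000: CF_t = 2.700000, DF = 0.833885, PV = 2.251490
  t = 3.0000: CF_t = 2.700000, DF = 0.804132, PV = 2.171157
  t = 3.5000: CF_t = 2.700000, DF = 0.775441, PV = 2.093690
  t = 4.0000: CF_t = 2.700000, DF = 0.747773, PV = 2.018988
  t = 4.5000: CF_t = 2.700000, DF = 0.721093, PV = 1.946951
  t = 5.0000: CF_t = 102.700000, DF = 0.695364, PV = 71.413921
Price P = sum_t PV_t = 91.766605


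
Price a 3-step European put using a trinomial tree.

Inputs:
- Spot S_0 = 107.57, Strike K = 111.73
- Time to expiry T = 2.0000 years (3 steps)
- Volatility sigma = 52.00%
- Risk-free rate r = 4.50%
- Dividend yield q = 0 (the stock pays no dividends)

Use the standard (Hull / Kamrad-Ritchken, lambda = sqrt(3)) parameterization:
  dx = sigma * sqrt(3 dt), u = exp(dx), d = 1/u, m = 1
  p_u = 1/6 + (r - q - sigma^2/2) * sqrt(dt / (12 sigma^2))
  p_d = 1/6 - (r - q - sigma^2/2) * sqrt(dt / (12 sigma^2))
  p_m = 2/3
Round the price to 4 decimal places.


dt = T/N = 0.666667; dx = sigma*sqrt(3*dt) = 0.735391
u = exp(dx) = 2.086298; d = 1/u = 0.479318
p_u = 0.125781, p_m = 0.666667, p_d = 0.207552
Discount per step: exp(-r*dt) = 0.970446
Stock lattice S(k, j) with j the centered position index:
  k=0: S(0,+0) = 107.5700
  k=1: S(1,-1) = 51.5602; S(1,+0) = 107.5700; S(1,+1) = 224.4230
  k=2: S(2,-2) = 24.7137; S(2,-1) = 51.5602; S(2,+0) = 107.5700; S(2,+1) = 224.4230; S(2,+2) = 468.2133
  k=3: S(3,-3) = 11.8457; S(3,-2) = 24.7137; S(3,-1) = 51.5602; S(3,+0) = 107.5700; S(3,+1) = 224.4230; S(3,+2) = 468.2133; S(3,+3) = 976.8323
Terminal payoffs V(N, j) = max(K - S_T, 0):
  V(3,-3) = 99.884256; V(3,-2) = 87.016252; V(3,-1) = 60.169764; V(3,+0) = 4.160000; V(3,+1) = 0.000000; V(3,+2) = 0.000000; V(3,+3) = 0.000000
Backward induction: V(k, j) = exp(-r*dt) * [p_u * V(k+1, j+1) + p_m * V(k+1, j) + p_d * V(k+1, j-1)]
  V(2,-2) = exp(-r*dt) * [p_u*60.169764 + p_m*87.016252 + p_d*99.884256] = 83.759389
  V(2,-1) = exp(-r*dt) * [p_u*4.160000 + p_m*60.169764 + p_d*87.016252] = 56.962066
  V(2,+0) = exp(-r*dt) * [p_u*0.000000 + p_m*4.160000 + p_d*60.169764] = 14.810634
  V(2,+1) = exp(-r*dt) * [p_u*0.000000 + p_m*0.000000 + p_d*4.160000] = 0.837898
  V(2,+2) = exp(-r*dt) * [p_u*0.000000 + p_m*0.000000 + p_d*0.000000] = 0.000000
  V(1,-1) = exp(-r*dt) * [p_u*14.810634 + p_m*56.962066 + p_d*83.759389] = 55.530870
  V(1,+0) = exp(-r*dt) * [p_u*0.837898 + p_m*14.810634 + p_d*56.962066] = 21.157397
  V(1,+1) = exp(-r*dt) * [p_u*0.000000 + p_m*0.837898 + p_d*14.810634] = 3.525216
  V(0,+0) = exp(-r*dt) * [p_u*3.525216 + p_m*21.157397 + p_d*55.530870] = 25.303278

Answer: Price = V(0,0) = 25.3033


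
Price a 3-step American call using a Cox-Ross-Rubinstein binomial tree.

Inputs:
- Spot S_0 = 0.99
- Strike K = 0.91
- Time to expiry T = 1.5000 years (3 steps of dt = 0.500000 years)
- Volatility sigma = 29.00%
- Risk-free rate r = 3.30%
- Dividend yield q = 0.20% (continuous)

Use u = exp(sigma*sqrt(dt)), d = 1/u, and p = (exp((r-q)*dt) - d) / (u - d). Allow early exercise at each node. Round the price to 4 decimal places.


dt = T/N = 0.500000
u = exp(sigma*sqrt(dt)) = 1.227600; d = 1/u = 0.814598
p = (exp((r-q)*dt) - d) / (u - d) = 0.486736
Discount per step: exp(-r*dt) = 0.983635
Stock lattice S(k, i) with i counting down-moves:
  k=0: S(0,0) = 0.9900
  k=1: S(1,0) = 1.2153; S(1,1) = 0.8065
  k=2: S(2,0) = 1.4919; S(2,1) = 0.9900; S(2,2) = 0.6569
  k=3: S(3,0) = 1.8315; S(3,1) = 1.2153; S(3,2) = 0.8065; S(3,3) = 0.5351
Terminal payoffs V(N, i) = max(S_T - K, 0):
  V(3,0) = 0.921495; V(3,1) = 0.305324; V(3,2) = 0.000000; V(3,3) = 0.000000
Backward induction: V(k, i) = exp(-r*dt) * [p * V(k+1, i) + (1-p) * V(k+1, i+1)]; then take max(V_cont, immediate exercise) for American.
  V(2,0) = exp(-r*dt) * [p*0.921495 + (1-p)*0.305324] = 0.595332; exercise = 0.581932; V(2,0) = max -> 0.595332
  V(2,1) = exp(-r*dt) * [p*0.305324 + (1-p)*0.000000] = 0.146180; exercise = 0.080000; V(2,1) = max -> 0.146180
  V(2,2) = exp(-r*dt) * [p*0.000000 + (1-p)*0.000000] = 0.000000; exercise = 0.000000; V(2,2) = max -> 0.000000
  V(1,0) = exp(-r*dt) * [p*0.595332 + (1-p)*0.146180] = 0.358829; exercise = 0.305324; V(1,0) = max -> 0.358829
  V(1,1) = exp(-r*dt) * [p*0.146180 + (1-p)*0.000000] = 0.069987; exercise = 0.000000; V(1,1) = max -> 0.069987
  V(0,0) = exp(-r*dt) * [p*0.358829 + (1-p)*0.069987] = 0.207131; exercise = 0.080000; V(0,0) = max -> 0.207131

Answer: Price = V(0,0) = 0.2071


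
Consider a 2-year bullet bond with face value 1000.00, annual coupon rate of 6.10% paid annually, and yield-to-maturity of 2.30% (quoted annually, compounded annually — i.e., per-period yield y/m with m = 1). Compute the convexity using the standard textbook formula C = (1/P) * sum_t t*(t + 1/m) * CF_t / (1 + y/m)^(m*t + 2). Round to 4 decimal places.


Answer: Convexity = 5.5209

Derivation:
Coupon per period c = face * coupon_rate / m = 61.000000
Periods per year m = 1; per-period yield y/m = 0.023000
Number of cashflows N = 2
Cashflows (t years, CF_t, discount factor 1/(1+y/m)^(m*t), PV):
  t = 1.0000: CF_t = 61.000000, DF = 0.977517, PV = 59.628543
  t = 2.0000: CF_t = 1061.000000, DF = 0.955540, PV = 1013.827615
Price P = sum_t PV_t = 1073.456158
Convexity numerator sum_t t*(t + 1/m) * CF_t / (1+y/m)^(m*t + 2):
  t = 1.0000: term = 113.954880
  t = 2.0000: term = 5812.515171
Convexity = (1/P) * sum = 5926.470051 / 1073.456158 = 5.520924


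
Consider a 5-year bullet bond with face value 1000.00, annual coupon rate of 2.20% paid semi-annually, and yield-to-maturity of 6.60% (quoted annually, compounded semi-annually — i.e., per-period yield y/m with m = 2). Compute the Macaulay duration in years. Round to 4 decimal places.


Answer: Macaulay duration = 4.7298 years

Derivation:
Coupon per period c = face * coupon_rate / m = 11.000000
Periods per year m = 2; per-period yield y/m = 0.033000
Number of cashflows N = 10
Cashflows (t years, CF_t, discount factor 1/(1+y/m)^(m*t), PV):
  t = 0.5000: CF_t = 11.000000, DF = 0.968054, PV = 10.648596
  t = 1.0000: CF_t = 11.000000, DF = 0.937129, PV = 10.308419
  t = 1.5000: CF_t = 11.000000, DF = 0.907192, PV = 9.979108
  t = 2.0000: CF_t = 11.000000, DF = 0.878211, PV = 9.660317
  t = 2.5000: CF_t = 11.000000, DF = 0.850156, PV = 9.351711
  t = 3.0000: CF_t = 11.000000, DF = 0.822997, PV = 9.052963
  t = 3.5000: CF_t = 11.000000, DF = 0.796705, PV = 8.763759
  t = 4.0000: CF_t = 11.000000, DF = 0.771254, PV = 8.483794
  t = 4.5000: CF_t = 11.000000, DF = 0.746616, PV = 8.212772
  t = 5.0000: CF_t = 1011.000000, DF = 0.722764, PV = 730.714862
Price P = sum_t PV_t = 815.176302
Macaulay numerator sum_t t * PV_t:
  t * PV_t at t = 0.5000: 5.324298
  t * PV_t at t = 1.0000: 10.308419
  t * PV_t at t = 1.5000: 14.968662
  t * PV_t at t = 2.0000: 19.320635
  t * PV_t at t = 2.5000: 23.379278
  t * PV_t at t = 3.0000: 27.158890
  t * PV_t at t = 3.5000: 30.673157
  t * PV_t at t = 4.0000: 33.935176
  t * PV_t at t = 4.5000: 36.957476
  t * PV_t at t = 5.0000: 3653.574309
Macaulay duration D = (sum_t t * PV_t) / P = 3855.600299 / 815.176302 = 4.729775


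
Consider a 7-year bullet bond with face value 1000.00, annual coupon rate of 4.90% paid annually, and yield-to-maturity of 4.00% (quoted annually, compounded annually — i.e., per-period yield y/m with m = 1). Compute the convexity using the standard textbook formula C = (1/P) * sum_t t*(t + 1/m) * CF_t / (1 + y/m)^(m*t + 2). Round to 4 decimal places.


Coupon per period c = face * coupon_rate / m = 49.000000
Periods per year m = 1; per-period yield y/m = 0.040000
Number of cashflows N = 7
Cashflows (t years, CF_t, discount factor 1/(1+y/m)^(m*t), PV):
  t = 1.0000: CF_t = 49.000000, DF = 0.961538, PV = 47.115385
  t = 2.0000: CF_t = 49.000000, DF = 0.924556, PV = 45.303254
  t = 3.0000: CF_t = 49.000000, DF = 0.888996, PV = 43.560822
  t = 4.0000: CF_t = 49.000000, DF = 0.854804, PV = 41.885405
  t = 5.0000: CF_t = 49.000000, DF = 0.821927, PV = 40.274428
  t = 6.0000: CF_t = 49.000000, DF = 0.790315, PV = 38.725412
  t = 7.0000: CF_t = 1049.000000, DF = 0.759918, PV = 797.153786
Price P = sum_t PV_t = 1054.018492
Convexity numerator sum_t t*(t + 1/m) * CF_t / (1+y/m)^(m*t + 2):
  t = 1.0000: term = 87.121643
  t = 2.0000: term = 251.312432
  t = 3.0000: term = 483.293139
  t = 4.0000: term = 774.508235
  t = 5.0000: term = 1117.079185
  t = 6.0000: term = 1503.760442
  t = 7.0000: term = 41272.755195
Convexity = (1/P) * sum = 45489.830271 / 1054.018492 = 43.158475

Answer: Convexity = 43.1585


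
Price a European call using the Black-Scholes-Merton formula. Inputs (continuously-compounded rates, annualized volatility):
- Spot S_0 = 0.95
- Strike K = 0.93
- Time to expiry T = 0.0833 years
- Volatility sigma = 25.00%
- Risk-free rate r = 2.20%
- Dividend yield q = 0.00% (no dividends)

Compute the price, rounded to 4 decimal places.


Answer: Price = 0.0393

Derivation:
d1 = (ln(S/K) + (r - q + 0.5*sigma^2) * T) / (sigma * sqrt(T)) = 0.35636277
d2 = d1 - sigma * sqrt(T) = 0.28420842
exp(-rT) = 0.99816908; exp(-qT) = 1.00000000
C = S_0 * exp(-qT) * N(d1) - K * exp(-rT) * N(d2)
N(d1) = 0.63921555; N(d2) = 0.61187467
C = 0.9500 * 1.00000000 * 0.63921555 - 0.9300 * 0.99816908 * 0.61187467 = 0.0393


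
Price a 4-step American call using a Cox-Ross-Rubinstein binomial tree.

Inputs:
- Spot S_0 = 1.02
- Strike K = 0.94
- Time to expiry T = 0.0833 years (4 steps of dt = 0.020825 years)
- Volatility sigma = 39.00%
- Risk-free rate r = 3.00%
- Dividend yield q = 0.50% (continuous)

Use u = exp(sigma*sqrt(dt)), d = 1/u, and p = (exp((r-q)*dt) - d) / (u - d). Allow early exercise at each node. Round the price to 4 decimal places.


dt = T/N = 0.020825
u = exp(sigma*sqrt(dt)) = 1.057894; d = 1/u = 0.945274
p = (exp((r-q)*dt) - d) / (u - d) = 0.490558
Discount per step: exp(-r*dt) = 0.999375
Stock lattice S(k, i) with i counting down-moves:
  k=0: S(0,0) = 1.0200
  k=1: S(1,0) = 1.0791; S(1,1) = 0.9642
  k=2: S(2,0) = 1.1415; S(2,1) = 1.0200; S(2,2) = 0.9114
  k=3: S(3,0) = 1.2076; S(3,1) = 1.0791; S(3,2) = 0.9642; S(3,3) = 0.8615
  k=4: S(4,0) = 1.2775; S(4,1) = 1.1415; S(4,2) = 1.0200; S(4,3) = 0.9114; S(4,4) = 0.8144
Terminal payoffs V(N, i) = max(S_T - K, 0):
  V(4,0) = 0.337524; V(4,1) = 0.201523; V(4,2) = 0.080000; V(4,3) = 0.000000; V(4,4) = 0.000000
Backward induction: V(k, i) = exp(-r*dt) * [p * V(k+1, i) + (1-p) * V(k+1, i+1)]; then take max(V_cont, immediate exercise) for American.
  V(3,0) = exp(-r*dt) * [p*0.337524 + (1-p)*0.201523] = 0.268072; exercise = 0.267611; V(3,0) = max -> 0.268072
  V(3,1) = exp(-r*dt) * [p*0.201523 + (1-p)*0.080000] = 0.139527; exercise = 0.139052; V(3,1) = max -> 0.139527
  V(3,2) = exp(-r*dt) * [p*0.080000 + (1-p)*0.000000] = 0.039220; exercise = 0.024180; V(3,2) = max -> 0.039220
  V(3,3) = exp(-r*dt) * [p*0.000000 + (1-p)*0.000000] = 0.000000; exercise = 0.000000; V(3,3) = max -> 0.000000
  V(2,0) = exp(-r*dt) * [p*0.268072 + (1-p)*0.139527] = 0.202459; exercise = 0.201523; V(2,0) = max -> 0.202459
  V(2,1) = exp(-r*dt) * [p*0.139527 + (1-p)*0.039220] = 0.088371; exercise = 0.080000; V(2,1) = max -> 0.088371
  V(2,2) = exp(-r*dt) * [p*0.039220 + (1-p)*0.000000] = 0.019228; exercise = 0.000000; V(2,2) = max -> 0.019228
  V(1,0) = exp(-r*dt) * [p*0.202459 + (1-p)*0.088371] = 0.144248; exercise = 0.139052; V(1,0) = max -> 0.144248
  V(1,1) = exp(-r*dt) * [p*0.088371 + (1-p)*0.019228] = 0.053113; exercise = 0.024180; V(1,1) = max -> 0.053113
  V(0,0) = exp(-r*dt) * [p*0.144248 + (1-p)*0.053113] = 0.097759; exercise = 0.080000; V(0,0) = max -> 0.097759

Answer: Price = V(0,0) = 0.0978


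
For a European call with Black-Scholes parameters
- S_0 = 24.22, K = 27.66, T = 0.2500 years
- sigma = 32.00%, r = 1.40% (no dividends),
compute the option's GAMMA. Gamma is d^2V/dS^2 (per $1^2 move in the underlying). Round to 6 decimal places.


Answer: Gamma = 0.078972

Derivation:
d1 = -0.7281786757; d2 = -0.8881786757
phi(d1) = 0.3060335247; exp(-qT) = 1.0000000000; exp(-rT) = 0.9965061179
Gamma = exp(-qT) * phi(d1) / (S * sigma * sqrt(T)) = 1.0000000000 * 0.3060335247 / (24.2200 * 0.3200 * 0.5000000000) = 0.078972


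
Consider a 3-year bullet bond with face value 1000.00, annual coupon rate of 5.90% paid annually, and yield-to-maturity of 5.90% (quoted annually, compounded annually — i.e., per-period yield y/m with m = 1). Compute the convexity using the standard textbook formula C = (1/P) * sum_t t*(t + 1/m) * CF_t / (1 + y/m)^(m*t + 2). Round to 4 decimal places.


Answer: Convexity = 9.9219

Derivation:
Coupon per period c = face * coupon_rate / m = 59.000000
Periods per year m = 1; per-period yield y/m = 0.059000
Number of cashflows N = 3
Cashflows (t years, CF_t, discount factor 1/(1+y/m)^(m*t), PV):
  t = 1.0000: CF_t = 59.000000, DF = 0.944287, PV = 55.712937
  t = 2.0000: CF_t = 59.000000, DF = 0.891678, PV = 52.609005
  t = 3.0000: CF_t = 1059.000000, DF = 0.842000, PV = 891.678058
Price P = sum_t PV_t = 1000.000000
Convexity numerator sum_t t*(t + 1/m) * CF_t / (1+y/m)^(m*t + 2):
  t = 1.0000: term = 99.356006
  t = 2.0000: term = 281.461775
  t = 3.0000: term = 9541.077106
Convexity = (1/P) * sum = 9921.894887 / 1000.000000 = 9.921895


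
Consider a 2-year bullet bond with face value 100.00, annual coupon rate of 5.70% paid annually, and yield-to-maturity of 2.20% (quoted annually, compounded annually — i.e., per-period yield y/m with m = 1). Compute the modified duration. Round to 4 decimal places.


Coupon per period c = face * coupon_rate / m = 5.700000
Periods per year m = 1; per-period yield y/m = 0.022000
Number of cashflows N = 2
Cashflows (t years, CF_t, discount factor 1/(1+y/m)^(m*t), PV):
  t = 1.0000: CF_t = 5.700000, DF = 0.978474, PV = 5.577299
  t = 2.0000: CF_t = 105.700000, DF = 0.957411, PV = 101.198295
Price P = sum_t PV_t = 106.775594
First compute Macaulay numerator sum_t t * PV_t:
  t * PV_t at t = 1.0000: 5.577299
  t * PV_t at t = 2.0000: 202.396590
Macaulay duration D = 207.973889 / 106.775594 = 1.947766
Modified duration = D / (1 + y/m) = 1.947766 / (1 + 0.022000) = 1.905838

Answer: Modified duration = 1.9058


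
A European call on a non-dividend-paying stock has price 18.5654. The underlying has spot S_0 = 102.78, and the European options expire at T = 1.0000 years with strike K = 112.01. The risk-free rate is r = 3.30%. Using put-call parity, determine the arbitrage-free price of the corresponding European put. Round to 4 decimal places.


Answer: Put price = 24.1594

Derivation:
Put-call parity: C - P = S_0 * exp(-qT) - K * exp(-rT).
S_0 * exp(-qT) = 102.7800 * 1.00000000 = 102.78000000
K * exp(-rT) = 112.0100 * 0.96753856 = 108.37399406
P = C - S*exp(-qT) + K*exp(-rT)
P = 18.5654 - 102.78000000 + 108.37399406 = 24.1594


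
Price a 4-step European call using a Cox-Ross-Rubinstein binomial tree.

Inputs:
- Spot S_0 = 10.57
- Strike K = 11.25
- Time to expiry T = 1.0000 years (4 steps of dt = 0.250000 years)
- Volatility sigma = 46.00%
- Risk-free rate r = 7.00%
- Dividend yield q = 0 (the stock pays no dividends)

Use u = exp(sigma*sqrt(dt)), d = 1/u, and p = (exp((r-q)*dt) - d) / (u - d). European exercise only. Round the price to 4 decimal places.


dt = T/N = 0.250000
u = exp(sigma*sqrt(dt)) = 1.258600; d = 1/u = 0.794534
p = (exp((r-q)*dt) - d) / (u - d) = 0.480794
Discount per step: exp(-r*dt) = 0.982652
Stock lattice S(k, i) with i counting down-moves:
  k=0: S(0,0) = 10.5700
  k=1: S(1,0) = 13.3034; S(1,1) = 8.3982
  k=2: S(2,0) = 16.7437; S(2,1) = 10.5700; S(2,2) = 6.6727
  k=3: S(3,0) = 21.0736; S(3,1) = 13.3034; S(3,2) = 8.3982; S(3,3) = 5.3017
  k=4: S(4,0) = 26.5232; S(4,1) = 16.7437; S(4,2) = 10.5700; S(4,3) = 6.6727; S(4,4) = 4.2123
Terminal payoffs V(N, i) = max(S_T - K, 0):
  V(4,0) = 15.273199; V(4,1) = 5.493662; V(4,2) = 0.000000; V(4,3) = 0.000000; V(4,4) = 0.000000
Backward induction: V(k, i) = exp(-r*dt) * [p * V(k+1, i) + (1-p) * V(k+1, i+1)].
  V(3,0) = exp(-r*dt) * [p*15.273199 + (1-p)*5.493662] = 10.018736
  V(3,1) = exp(-r*dt) * [p*5.493662 + (1-p)*0.000000] = 2.595500
  V(3,2) = exp(-r*dt) * [p*0.000000 + (1-p)*0.000000] = 0.000000
  V(3,3) = exp(-r*dt) * [p*0.000000 + (1-p)*0.000000] = 0.000000
  V(2,0) = exp(-r*dt) * [p*10.018736 + (1-p)*2.595500] = 6.057607
  V(2,1) = exp(-r*dt) * [p*2.595500 + (1-p)*0.000000] = 1.226253
  V(2,2) = exp(-r*dt) * [p*0.000000 + (1-p)*0.000000] = 0.000000
  V(1,0) = exp(-r*dt) * [p*6.057607 + (1-p)*1.226253] = 3.487570
  V(1,1) = exp(-r*dt) * [p*1.226253 + (1-p)*0.000000] = 0.579347
  V(0,0) = exp(-r*dt) * [p*3.487570 + (1-p)*0.579347] = 1.943297

Answer: Price = V(0,0) = 1.9433


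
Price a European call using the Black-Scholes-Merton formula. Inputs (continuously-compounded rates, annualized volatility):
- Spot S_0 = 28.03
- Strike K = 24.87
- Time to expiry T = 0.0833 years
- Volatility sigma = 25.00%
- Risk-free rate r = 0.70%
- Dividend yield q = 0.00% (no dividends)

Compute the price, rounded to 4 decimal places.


d1 = (ln(S/K) + (r - q + 0.5*sigma^2) * T) / (sigma * sqrt(T)) = 1.70189788
d2 = d1 - sigma * sqrt(T) = 1.62974353
exp(-rT) = 0.99941707; exp(-qT) = 1.00000000
C = S_0 * exp(-qT) * N(d1) - K * exp(-rT) * N(d2)
N(d1) = 0.95561274; N(d2) = 0.94842214
C = 28.0300 * 1.00000000 * 0.95561274 - 24.8700 * 0.99941707 * 0.94842214 = 3.2123

Answer: Price = 3.2123


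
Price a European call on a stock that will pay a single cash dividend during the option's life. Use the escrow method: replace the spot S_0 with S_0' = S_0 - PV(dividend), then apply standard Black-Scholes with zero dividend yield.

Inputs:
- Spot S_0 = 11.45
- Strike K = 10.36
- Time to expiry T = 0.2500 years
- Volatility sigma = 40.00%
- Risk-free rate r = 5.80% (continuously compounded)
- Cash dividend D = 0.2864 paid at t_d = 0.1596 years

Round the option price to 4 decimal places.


PV(D) = D * exp(-r * t_d) = 0.2864 * 0.99078591 = 0.28376109
S_0' = S_0 - PV(D) = 11.4500 - 0.28376109 = 11.16623891
d1 = (ln(S_0'/K) + (r + sigma^2/2)*T) / (sigma*sqrt(T)) = 0.54721303
d2 = d1 - sigma*sqrt(T) = 0.34721303
exp(-rT) = 0.98560462
N(d1) = 0.70788381; N(d2) = 0.63578436
C = S_0' * N(d1) - K * exp(-rT) * N(d2) = 11.16623891 * 0.70788381 - 10.3600 * 0.98560462 * 0.63578436 = 1.4125

Answer: Price = 1.4125


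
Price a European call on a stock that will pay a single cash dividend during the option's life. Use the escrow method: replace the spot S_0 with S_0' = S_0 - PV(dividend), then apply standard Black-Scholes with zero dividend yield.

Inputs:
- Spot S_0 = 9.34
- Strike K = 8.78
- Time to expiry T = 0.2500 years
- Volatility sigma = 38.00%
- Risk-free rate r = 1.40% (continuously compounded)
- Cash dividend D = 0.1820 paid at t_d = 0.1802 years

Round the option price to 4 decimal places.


Answer: Price = 0.9017

Derivation:
PV(D) = D * exp(-r * t_d) = 0.1820 * 0.99748038 = 0.18154143
S_0' = S_0 - PV(D) = 9.3400 - 0.18154143 = 9.15845857
d1 = (ln(S_0'/K) + (r + sigma^2/2)*T) / (sigma*sqrt(T)) = 0.33553410
d2 = d1 - sigma*sqrt(T) = 0.14553410
exp(-rT) = 0.99650612
N(d1) = 0.63138889; N(d2) = 0.55785540
C = S_0' * N(d1) - K * exp(-rT) * N(d2) = 9.15845857 * 0.63138889 - 8.7800 * 0.99650612 * 0.55785540 = 0.9017


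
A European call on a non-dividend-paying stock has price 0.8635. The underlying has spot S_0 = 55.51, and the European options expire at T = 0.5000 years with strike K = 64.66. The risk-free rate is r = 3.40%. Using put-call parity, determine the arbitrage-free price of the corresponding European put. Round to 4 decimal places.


Answer: Put price = 8.9236

Derivation:
Put-call parity: C - P = S_0 * exp(-qT) - K * exp(-rT).
S_0 * exp(-qT) = 55.5100 * 1.00000000 = 55.51000000
K * exp(-rT) = 64.6600 * 0.98314368 = 63.57007065
P = C - S*exp(-qT) + K*exp(-rT)
P = 0.8635 - 55.51000000 + 63.57007065 = 8.9236


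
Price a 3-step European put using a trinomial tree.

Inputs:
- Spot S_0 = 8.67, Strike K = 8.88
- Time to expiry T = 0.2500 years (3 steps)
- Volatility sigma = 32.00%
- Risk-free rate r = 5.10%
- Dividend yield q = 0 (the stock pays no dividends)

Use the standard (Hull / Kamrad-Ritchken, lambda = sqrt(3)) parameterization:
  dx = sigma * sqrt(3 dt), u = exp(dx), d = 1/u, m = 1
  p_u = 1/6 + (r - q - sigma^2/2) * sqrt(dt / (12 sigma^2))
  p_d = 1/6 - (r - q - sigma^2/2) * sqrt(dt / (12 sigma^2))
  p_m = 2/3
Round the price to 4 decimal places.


dt = T/N = 0.083333; dx = sigma*sqrt(3*dt) = 0.160000
u = exp(dx) = 1.173511; d = 1/u = 0.852144
p_u = 0.166615, p_m = 0.666667, p_d = 0.166719
Discount per step: exp(-r*dt) = 0.995759
Stock lattice S(k, j) with j the centered position index:
  k=0: S(0,+0) = 8.6700
  k=1: S(1,-1) = 7.3881; S(1,+0) = 8.6700; S(1,+1) = 10.1743
  k=2: S(2,-2) = 6.2957; S(2,-1) = 7.3881; S(2,+0) = 8.6700; S(2,+1) = 10.1743; S(2,+2) = 11.9397
  k=3: S(3,-3) = 5.3649; S(3,-2) = 6.2957; S(3,-1) = 7.3881; S(3,+0) = 8.6700; S(3,+1) = 10.1743; S(3,+2) = 11.9397; S(3,+3) = 14.0114
Terminal payoffs V(N, j) = max(K - S_T, 0):
  V(3,-3) = 3.515148; V(3,-2) = 2.584288; V(3,-1) = 1.491913; V(3,+0) = 0.210000; V(3,+1) = 0.000000; V(3,+2) = 0.000000; V(3,+3) = 0.000000
Backward induction: V(k, j) = exp(-r*dt) * [p_u * V(k+1, j+1) + p_m * V(k+1, j) + p_d * V(k+1, j-1)]
  V(2,-2) = exp(-r*dt) * [p_u*1.491913 + p_m*2.584288 + p_d*3.515148] = 2.546628
  V(2,-1) = exp(-r*dt) * [p_u*0.210000 + p_m*1.491913 + p_d*2.584288] = 1.454253
  V(2,+0) = exp(-r*dt) * [p_u*0.000000 + p_m*0.210000 + p_d*1.491913] = 0.387081
  V(2,+1) = exp(-r*dt) * [p_u*0.000000 + p_m*0.000000 + p_d*0.210000] = 0.034862
  V(2,+2) = exp(-r*dt) * [p_u*0.000000 + p_m*0.000000 + p_d*0.000000] = 0.000000
  V(1,-1) = exp(-r*dt) * [p_u*0.387081 + p_m*1.454253 + p_d*2.546628] = 1.452381
  V(1,+0) = exp(-r*dt) * [p_u*0.034862 + p_m*0.387081 + p_d*1.454253] = 0.504167
  V(1,+1) = exp(-r*dt) * [p_u*0.000000 + p_m*0.034862 + p_d*0.387081] = 0.087403
  V(0,+0) = exp(-r*dt) * [p_u*0.087403 + p_m*0.504167 + p_d*1.452381] = 0.590299

Answer: Price = V(0,0) = 0.5903


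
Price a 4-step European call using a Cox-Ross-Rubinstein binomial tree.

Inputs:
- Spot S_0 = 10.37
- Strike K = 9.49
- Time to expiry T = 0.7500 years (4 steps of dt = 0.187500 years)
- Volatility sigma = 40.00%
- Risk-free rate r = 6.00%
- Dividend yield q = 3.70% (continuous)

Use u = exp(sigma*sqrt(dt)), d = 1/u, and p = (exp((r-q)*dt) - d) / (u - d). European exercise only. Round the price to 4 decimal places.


Answer: Price = V(0,0) = 1.9188

Derivation:
dt = T/N = 0.187500
u = exp(sigma*sqrt(dt)) = 1.189110; d = 1/u = 0.840965
p = (exp((r-q)*dt) - d) / (u - d) = 0.469220
Discount per step: exp(-r*dt) = 0.988813
Stock lattice S(k, i) with i counting down-moves:
  k=0: S(0,0) = 10.3700
  k=1: S(1,0) = 12.3311; S(1,1) = 8.7208
  k=2: S(2,0) = 14.6630; S(2,1) = 10.3700; S(2,2) = 7.3339
  k=3: S(3,0) = 17.4359; S(3,1) = 12.3311; S(3,2) = 8.7208; S(3,3) = 6.1676
  k=4: S(4,0) = 20.7332; S(4,1) = 14.6630; S(4,2) = 10.3700; S(4,3) = 7.3339; S(4,4) = 5.1867
Terminal payoffs V(N, i) = max(S_T - K, 0):
  V(4,0) = 11.243222; V(4,1) = 5.172998; V(4,2) = 0.880000; V(4,3) = 0.000000; V(4,4) = 0.000000
Backward induction: V(k, i) = exp(-r*dt) * [p * V(k+1, i) + (1-p) * V(k+1, i+1)].
  V(3,0) = exp(-r*dt) * [p*11.243222 + (1-p)*5.172998] = 7.931538
  V(3,1) = exp(-r*dt) * [p*5.172998 + (1-p)*0.880000] = 2.861984
  V(3,2) = exp(-r*dt) * [p*0.880000 + (1-p)*0.000000] = 0.408295
  V(3,3) = exp(-r*dt) * [p*0.000000 + (1-p)*0.000000] = 0.000000
  V(2,0) = exp(-r*dt) * [p*7.931538 + (1-p)*2.861984] = 5.182095
  V(2,1) = exp(-r*dt) * [p*2.861984 + (1-p)*0.408295] = 1.542168
  V(2,2) = exp(-r*dt) * [p*0.408295 + (1-p)*0.000000] = 0.189437
  V(1,0) = exp(-r*dt) * [p*5.182095 + (1-p)*1.542168] = 3.213738
  V(1,1) = exp(-r*dt) * [p*1.542168 + (1-p)*0.189437] = 0.814946
  V(0,0) = exp(-r*dt) * [p*3.213738 + (1-p)*0.814946] = 1.918800


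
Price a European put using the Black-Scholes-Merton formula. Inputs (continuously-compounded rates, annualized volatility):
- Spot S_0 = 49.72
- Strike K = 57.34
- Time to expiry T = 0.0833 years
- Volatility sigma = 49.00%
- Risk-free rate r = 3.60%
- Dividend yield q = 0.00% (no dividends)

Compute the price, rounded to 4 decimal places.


Answer: Price = 8.0911

Derivation:
d1 = (ln(S/K) + (r - q + 0.5*sigma^2) * T) / (sigma * sqrt(T)) = -0.91634788
d2 = d1 - sigma * sqrt(T) = -1.05777040
exp(-rT) = 0.99700569; exp(-qT) = 1.00000000
P = K * exp(-rT) * N(-d2) - S_0 * exp(-qT) * N(-d1)
N(-d1) = 0.82025777; N(-d2) = 0.85491993
P = 57.3400 * 0.99700569 * 0.85491993 - 49.7200 * 1.00000000 * 0.82025777 = 8.0911


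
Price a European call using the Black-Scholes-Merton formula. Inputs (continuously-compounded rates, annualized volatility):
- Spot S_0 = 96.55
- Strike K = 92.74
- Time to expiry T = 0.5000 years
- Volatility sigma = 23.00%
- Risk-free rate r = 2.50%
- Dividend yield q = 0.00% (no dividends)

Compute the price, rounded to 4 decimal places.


d1 = (ln(S/K) + (r - q + 0.5*sigma^2) * T) / (sigma * sqrt(T)) = 0.40573252
d2 = d1 - sigma * sqrt(T) = 0.24309796
exp(-rT) = 0.98757780; exp(-qT) = 1.00000000
C = S_0 * exp(-qT) * N(d1) - K * exp(-rT) * N(d2)
N(d1) = 0.65753043; N(d2) = 0.59603524
C = 96.5500 * 1.00000000 * 0.65753043 - 92.7400 * 0.98757780 * 0.59603524 = 8.8949

Answer: Price = 8.8949


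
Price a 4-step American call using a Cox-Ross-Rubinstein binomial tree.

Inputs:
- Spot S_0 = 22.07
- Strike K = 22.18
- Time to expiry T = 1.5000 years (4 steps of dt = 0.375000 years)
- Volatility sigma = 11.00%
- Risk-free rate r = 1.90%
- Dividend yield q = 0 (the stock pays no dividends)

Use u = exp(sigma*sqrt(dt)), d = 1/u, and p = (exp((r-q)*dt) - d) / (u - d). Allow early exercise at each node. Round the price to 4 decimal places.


Answer: Price = V(0,0) = 1.3936

Derivation:
dt = T/N = 0.375000
u = exp(sigma*sqrt(dt)) = 1.069682; d = 1/u = 0.934858
p = (exp((r-q)*dt) - d) / (u - d) = 0.536202
Discount per step: exp(-r*dt) = 0.992900
Stock lattice S(k, i) with i counting down-moves:
  k=0: S(0,0) = 22.0700
  k=1: S(1,0) = 23.6079; S(1,1) = 20.6323
  k=2: S(2,0) = 25.2529; S(2,1) = 22.0700; S(2,2) = 19.2883
  k=3: S(3,0) = 27.0126; S(3,1) = 23.6079; S(3,2) = 20.6323; S(3,3) = 18.0318
  k=4: S(4,0) = 28.8948; S(4,1) = 25.2529; S(4,2) = 22.0700; S(4,3) = 19.2883; S(4,4) = 16.8572
Terminal payoffs V(N, i) = max(S_T - K, 0):
  V(4,0) = 6.714842; V(4,1) = 3.072904; V(4,2) = 0.000000; V(4,3) = 0.000000; V(4,4) = 0.000000
Backward induction: V(k, i) = exp(-r*dt) * [p * V(k+1, i) + (1-p) * V(k+1, i+1)]; then take max(V_cont, immediate exercise) for American.
  V(3,0) = exp(-r*dt) * [p*6.714842 + (1-p)*3.072904] = 4.990036; exercise = 4.832565; V(3,0) = max -> 4.990036
  V(3,1) = exp(-r*dt) * [p*3.072904 + (1-p)*0.000000] = 1.635998; exercise = 1.427871; V(3,1) = max -> 1.635998
  V(3,2) = exp(-r*dt) * [p*0.000000 + (1-p)*0.000000] = 0.000000; exercise = 0.000000; V(3,2) = max -> 0.000000
  V(3,3) = exp(-r*dt) * [p*0.000000 + (1-p)*0.000000] = 0.000000; exercise = 0.000000; V(3,3) = max -> 0.000000
  V(2,0) = exp(-r*dt) * [p*4.990036 + (1-p)*1.635998] = 3.410055; exercise = 3.072904; V(2,0) = max -> 3.410055
  V(2,1) = exp(-r*dt) * [p*1.635998 + (1-p)*0.000000] = 0.870997; exercise = 0.000000; V(2,1) = max -> 0.870997
  V(2,2) = exp(-r*dt) * [p*0.000000 + (1-p)*0.000000] = 0.000000; exercise = 0.000000; V(2,2) = max -> 0.000000
  V(1,0) = exp(-r*dt) * [p*3.410055 + (1-p)*0.870997] = 2.216594; exercise = 1.427871; V(1,0) = max -> 2.216594
  V(1,1) = exp(-r*dt) * [p*0.870997 + (1-p)*0.000000] = 0.463714; exercise = 0.000000; V(1,1) = max -> 0.463714
  V(0,0) = exp(-r*dt) * [p*2.216594 + (1-p)*0.463714] = 1.393646; exercise = 0.000000; V(0,0) = max -> 1.393646
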